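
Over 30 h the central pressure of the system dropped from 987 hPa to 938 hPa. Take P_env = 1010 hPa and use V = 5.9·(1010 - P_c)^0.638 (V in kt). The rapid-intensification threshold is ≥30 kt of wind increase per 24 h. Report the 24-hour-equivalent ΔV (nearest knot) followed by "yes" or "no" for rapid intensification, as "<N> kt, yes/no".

V₁: ΔP = 23, V ≈ 5.9 × 23^0.638 ≈ 43.61 kt.
V₂: ΔP = 72, V ≈ 5.9 × 72^0.638 ≈ 90.33 kt.
ΔV over 30 h = 46.72 kt → 24 h equivalent = 46.72 × 24/30 ≈ 37.38 kt.
37 kt ≥ 30 kt ⇒ rapid intensification.

37 kt, yes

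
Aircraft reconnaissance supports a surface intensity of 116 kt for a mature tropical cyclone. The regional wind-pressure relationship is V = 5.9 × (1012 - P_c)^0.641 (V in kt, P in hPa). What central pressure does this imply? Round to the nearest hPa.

ΔP = (V / 5.9)^(1/0.641) = (116/5.9)^1.560.
116/5.9 = 19.661; 19.661^1.560 ≈ 104.26 hPa.
P_c = 1012 − 104.26 = 907.74 ≈ 908 hPa.

908 hPa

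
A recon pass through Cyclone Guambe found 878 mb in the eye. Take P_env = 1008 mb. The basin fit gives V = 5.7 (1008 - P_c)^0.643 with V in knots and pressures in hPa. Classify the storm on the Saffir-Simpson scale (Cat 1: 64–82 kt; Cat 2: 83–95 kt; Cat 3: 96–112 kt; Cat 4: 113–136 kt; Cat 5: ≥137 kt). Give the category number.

4

ΔP = 1008 − 878 = 130 mb.
V ≈ 5.7 × 130^0.643 = 5.7 × 22.87 ≈ 130 kt.
130 kt falls in the Category 4 band.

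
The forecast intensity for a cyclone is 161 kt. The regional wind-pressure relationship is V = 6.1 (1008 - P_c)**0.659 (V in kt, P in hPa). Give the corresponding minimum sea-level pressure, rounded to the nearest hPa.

864 hPa

ΔP = (V / 6.1)^(1/0.659) = (161/6.1)^1.517.
161/6.1 = 26.393; 26.393^1.517 ≈ 143.57 hPa.
P_c = 1008 − 143.57 = 864.43 ≈ 864 hPa.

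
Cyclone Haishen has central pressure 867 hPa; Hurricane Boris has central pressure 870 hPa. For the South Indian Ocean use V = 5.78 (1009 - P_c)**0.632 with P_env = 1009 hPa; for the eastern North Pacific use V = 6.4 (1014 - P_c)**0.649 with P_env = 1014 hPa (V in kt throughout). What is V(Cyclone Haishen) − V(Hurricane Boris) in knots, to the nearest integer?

-29 kt

Cyclone Haishen: ΔP = 142; V ≈ 5.78 × 142^0.632 ≈ 132.49 kt.
Hurricane Boris: ΔP = 144; V ≈ 6.4 × 144^0.649 ≈ 161.05 kt.
Difference ≈ 132.49 − 161.05 = -28.56 → -29 kt.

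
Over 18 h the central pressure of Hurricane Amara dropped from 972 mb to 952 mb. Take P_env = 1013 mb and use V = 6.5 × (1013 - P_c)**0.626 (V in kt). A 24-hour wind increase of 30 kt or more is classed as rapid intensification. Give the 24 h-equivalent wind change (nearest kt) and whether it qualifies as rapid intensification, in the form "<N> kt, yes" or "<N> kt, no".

V₁: ΔP = 41, V ≈ 6.5 × 41^0.626 ≈ 66.45 kt.
V₂: ΔP = 61, V ≈ 6.5 × 61^0.626 ≈ 85.22 kt.
ΔV over 18 h = 18.77 kt → 24 h equivalent = 18.77 × 24/18 ≈ 25.03 kt.
25 kt < 30 kt ⇒ not rapid intensification.

25 kt, no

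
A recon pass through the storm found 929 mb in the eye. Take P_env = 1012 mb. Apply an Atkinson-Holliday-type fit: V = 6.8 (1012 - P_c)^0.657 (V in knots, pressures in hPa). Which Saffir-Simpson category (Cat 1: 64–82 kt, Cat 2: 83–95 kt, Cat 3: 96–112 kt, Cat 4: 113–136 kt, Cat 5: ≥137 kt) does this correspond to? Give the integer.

4

ΔP = 1012 − 929 = 83 mb.
V ≈ 6.8 × 83^0.657 = 6.8 × 18.23 ≈ 124 kt.
124 kt falls in the Category 4 band.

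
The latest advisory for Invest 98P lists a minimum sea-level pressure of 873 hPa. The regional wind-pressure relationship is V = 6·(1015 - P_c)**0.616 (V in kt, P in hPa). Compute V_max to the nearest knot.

127 kt

ΔP = 1015 − 873 = 142 hPa.
142^0.616 ≈ 21.174.
V ≈ 6 × 21.174 ≈ 127.0 kt.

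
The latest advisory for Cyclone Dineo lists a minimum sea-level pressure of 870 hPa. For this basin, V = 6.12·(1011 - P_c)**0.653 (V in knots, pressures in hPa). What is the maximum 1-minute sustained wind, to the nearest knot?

155 kt

ΔP = 1011 − 870 = 141 hPa.
141^0.653 ≈ 25.319.
V ≈ 6.12 × 25.319 ≈ 154.9 kt.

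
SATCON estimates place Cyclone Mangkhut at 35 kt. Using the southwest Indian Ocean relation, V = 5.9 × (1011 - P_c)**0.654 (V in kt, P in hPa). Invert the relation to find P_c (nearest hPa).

996 hPa

ΔP = (V / 5.9)^(1/0.654) = (35/5.9)^1.529.
35/5.9 = 5.932; 5.932^1.529 ≈ 15.22 hPa.
P_c = 1011 − 15.22 = 995.78 ≈ 996 hPa.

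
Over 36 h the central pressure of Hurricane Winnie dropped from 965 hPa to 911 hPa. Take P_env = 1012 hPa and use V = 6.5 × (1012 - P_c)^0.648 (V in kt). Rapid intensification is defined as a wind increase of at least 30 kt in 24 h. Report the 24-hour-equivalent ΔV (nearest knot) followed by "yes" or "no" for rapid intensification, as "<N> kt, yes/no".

V₁: ΔP = 47, V ≈ 6.5 × 47^0.648 ≈ 78.78 kt.
V₂: ΔP = 101, V ≈ 6.5 × 101^0.648 ≈ 129.33 kt.
ΔV over 36 h = 50.55 kt → 24 h equivalent = 50.55 × 24/36 ≈ 33.70 kt.
34 kt ≥ 30 kt ⇒ rapid intensification.

34 kt, yes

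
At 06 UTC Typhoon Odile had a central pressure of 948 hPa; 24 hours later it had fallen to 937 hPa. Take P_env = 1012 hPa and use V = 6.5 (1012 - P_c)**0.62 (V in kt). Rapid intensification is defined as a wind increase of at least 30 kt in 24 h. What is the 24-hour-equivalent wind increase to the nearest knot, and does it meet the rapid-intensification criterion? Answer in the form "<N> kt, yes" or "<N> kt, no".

9 kt, no

V₁: ΔP = 64, V ≈ 6.5 × 64^0.62 ≈ 85.65 kt.
V₂: ΔP = 75, V ≈ 6.5 × 75^0.62 ≈ 94.50 kt.
ΔV over 24 h = 8.85 kt → 24 h equivalent = 8.85 × 24/24 ≈ 8.85 kt.
9 kt < 30 kt ⇒ not rapid intensification.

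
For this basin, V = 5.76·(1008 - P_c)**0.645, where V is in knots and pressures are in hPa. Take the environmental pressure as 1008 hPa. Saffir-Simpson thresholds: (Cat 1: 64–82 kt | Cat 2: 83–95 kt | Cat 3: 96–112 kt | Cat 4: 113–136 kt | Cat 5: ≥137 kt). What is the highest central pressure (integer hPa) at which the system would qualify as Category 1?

966 hPa

Category 1 begins at V = 64 kt.
Required ΔP = (64/5.76)^(1/0.645) = 11.111^1.550 ≈ 41.81 hPa.
P_c ≤ 1008 − 41.81 = 966.19, so the highest integer P_c is 966 hPa.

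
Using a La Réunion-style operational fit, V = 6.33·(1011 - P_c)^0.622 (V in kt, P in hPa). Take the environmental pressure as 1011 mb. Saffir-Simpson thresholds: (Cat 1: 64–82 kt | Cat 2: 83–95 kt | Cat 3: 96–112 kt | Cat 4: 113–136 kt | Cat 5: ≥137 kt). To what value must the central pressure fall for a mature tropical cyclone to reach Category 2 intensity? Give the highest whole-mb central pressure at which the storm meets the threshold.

948 mb

Category 2 begins at V = 83 kt.
Required ΔP = (83/6.33)^(1/0.622) = 13.112^1.608 ≈ 62.65 mb.
P_c ≤ 1011 − 62.65 = 948.35, so the highest integer P_c is 948 mb.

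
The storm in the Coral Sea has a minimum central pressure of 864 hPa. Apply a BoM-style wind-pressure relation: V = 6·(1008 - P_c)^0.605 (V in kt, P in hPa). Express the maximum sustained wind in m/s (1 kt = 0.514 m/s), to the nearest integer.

62 m/s

ΔP = 1008 − 864 = 144 hPa.
V ≈ 6 × 144^0.605 = 6 × 20.221 ≈ 121.328 kt.
121.328 × 0.514 ≈ 62.36 m/s → 62 m/s.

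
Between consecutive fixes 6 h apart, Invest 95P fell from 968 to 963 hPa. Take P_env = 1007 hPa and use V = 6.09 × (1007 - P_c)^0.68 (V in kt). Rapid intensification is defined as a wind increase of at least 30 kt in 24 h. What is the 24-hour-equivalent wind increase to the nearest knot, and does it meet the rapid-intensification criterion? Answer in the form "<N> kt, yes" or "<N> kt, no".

25 kt, no

V₁: ΔP = 39, V ≈ 6.09 × 39^0.68 ≈ 73.54 kt.
V₂: ΔP = 44, V ≈ 6.09 × 44^0.68 ≈ 79.83 kt.
ΔV over 6 h = 6.29 kt → 24 h equivalent = 6.29 × 24/6 ≈ 25.16 kt.
25 kt < 30 kt ⇒ not rapid intensification.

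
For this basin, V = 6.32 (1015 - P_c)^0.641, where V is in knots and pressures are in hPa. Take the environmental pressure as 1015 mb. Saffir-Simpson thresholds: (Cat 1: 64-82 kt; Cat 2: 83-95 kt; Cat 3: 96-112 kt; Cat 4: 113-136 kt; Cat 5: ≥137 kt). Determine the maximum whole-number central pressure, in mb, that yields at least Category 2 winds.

959 mb

Category 2 begins at V = 83 kt.
Required ΔP = (83/6.32)^(1/0.641) = 13.133^1.560 ≈ 55.55 mb.
P_c ≤ 1015 − 55.55 = 959.45, so the highest integer P_c is 959 mb.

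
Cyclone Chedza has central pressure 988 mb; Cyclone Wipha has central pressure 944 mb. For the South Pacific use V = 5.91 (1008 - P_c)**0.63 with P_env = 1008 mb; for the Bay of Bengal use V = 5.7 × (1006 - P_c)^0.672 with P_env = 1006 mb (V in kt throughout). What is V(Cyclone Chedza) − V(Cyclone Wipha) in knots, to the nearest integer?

Cyclone Chedza: ΔP = 20; V ≈ 5.91 × 20^0.63 ≈ 39.02 kt.
Cyclone Wipha: ΔP = 62; V ≈ 5.7 × 62^0.672 ≈ 91.28 kt.
Difference ≈ 39.02 − 91.28 = -52.26 → -52 kt.

-52 kt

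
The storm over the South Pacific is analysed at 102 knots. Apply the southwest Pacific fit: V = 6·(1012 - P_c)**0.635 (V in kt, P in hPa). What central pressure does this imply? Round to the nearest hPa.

ΔP = (V / 6)^(1/0.635) = (102/6)^1.575.
102/6 = 17.000; 17.000^1.575 ≈ 86.64 hPa.
P_c = 1012 − 86.64 = 925.36 ≈ 925 hPa.

925 hPa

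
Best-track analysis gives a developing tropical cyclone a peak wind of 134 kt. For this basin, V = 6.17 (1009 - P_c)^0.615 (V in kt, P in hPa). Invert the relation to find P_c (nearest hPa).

ΔP = (V / 6.17)^(1/0.615) = (134/6.17)^1.626.
134/6.17 = 21.718; 21.718^1.626 ≈ 149.17 hPa.
P_c = 1009 − 149.17 = 859.83 ≈ 860 hPa.

860 hPa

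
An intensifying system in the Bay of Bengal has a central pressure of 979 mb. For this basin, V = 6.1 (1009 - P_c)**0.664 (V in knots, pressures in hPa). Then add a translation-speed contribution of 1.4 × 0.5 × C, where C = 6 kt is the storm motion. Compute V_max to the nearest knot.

63 kt

ΔP = 1009 − 979 = 30 mb.
30^0.664 ≈ 9.568.
V ≈ 6.1 × 9.568 ≈ 58.4 kt.
Translation term: 1.4 × 0.5 × 6 = 4.2 kt.
Corrected V ≈ 62.6 kt → 63 kt.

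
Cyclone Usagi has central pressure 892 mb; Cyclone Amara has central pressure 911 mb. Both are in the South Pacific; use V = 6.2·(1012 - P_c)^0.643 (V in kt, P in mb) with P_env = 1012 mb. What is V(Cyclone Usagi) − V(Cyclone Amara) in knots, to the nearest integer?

14 kt

Cyclone Usagi: ΔP = 120; V ≈ 6.2 × 120^0.643 ≈ 134.68 kt.
Cyclone Amara: ΔP = 101; V ≈ 6.2 × 101^0.643 ≈ 120.55 kt.
Difference ≈ 134.68 − 120.55 = 14.13 → 14 kt.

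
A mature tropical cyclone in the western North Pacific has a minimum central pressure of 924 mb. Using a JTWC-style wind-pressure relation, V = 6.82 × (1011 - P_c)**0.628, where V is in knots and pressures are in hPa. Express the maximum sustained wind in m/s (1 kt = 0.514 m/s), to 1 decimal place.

57.9 m/s

ΔP = 1011 − 924 = 87 mb.
V ≈ 6.82 × 87^0.628 = 6.82 × 16.520 ≈ 112.668 kt.
112.668 × 0.514 ≈ 57.91 m/s → 57.9 m/s.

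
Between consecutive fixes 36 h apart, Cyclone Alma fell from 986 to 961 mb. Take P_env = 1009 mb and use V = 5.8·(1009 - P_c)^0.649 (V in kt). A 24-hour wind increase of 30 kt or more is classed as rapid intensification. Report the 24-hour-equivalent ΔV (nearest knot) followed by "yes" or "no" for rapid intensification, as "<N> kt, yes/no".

V₁: ΔP = 23, V ≈ 5.8 × 23^0.649 ≈ 44.38 kt.
V₂: ΔP = 48, V ≈ 5.8 × 48^0.649 ≈ 71.54 kt.
ΔV over 36 h = 27.16 kt → 24 h equivalent = 27.16 × 24/36 ≈ 18.11 kt.
18 kt < 30 kt ⇒ not rapid intensification.

18 kt, no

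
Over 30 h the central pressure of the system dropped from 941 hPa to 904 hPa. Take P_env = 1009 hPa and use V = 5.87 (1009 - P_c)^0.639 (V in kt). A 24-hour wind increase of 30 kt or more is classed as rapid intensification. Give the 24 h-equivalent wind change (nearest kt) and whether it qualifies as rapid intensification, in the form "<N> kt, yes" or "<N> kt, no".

22 kt, no

V₁: ΔP = 68, V ≈ 5.87 × 68^0.639 ≈ 87.02 kt.
V₂: ΔP = 105, V ≈ 5.87 × 105^0.639 ≈ 114.86 kt.
ΔV over 30 h = 27.84 kt → 24 h equivalent = 27.84 × 24/30 ≈ 22.27 kt.
22 kt < 30 kt ⇒ not rapid intensification.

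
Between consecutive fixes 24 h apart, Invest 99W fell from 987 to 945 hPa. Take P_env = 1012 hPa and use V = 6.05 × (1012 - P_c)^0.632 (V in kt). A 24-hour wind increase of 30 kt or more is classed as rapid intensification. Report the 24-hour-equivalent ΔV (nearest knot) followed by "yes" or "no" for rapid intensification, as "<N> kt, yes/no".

V₁: ΔP = 25, V ≈ 6.05 × 25^0.632 ≈ 46.27 kt.
V₂: ΔP = 67, V ≈ 6.05 × 67^0.632 ≈ 86.27 kt.
ΔV over 24 h = 40.00 kt → 24 h equivalent = 40.00 × 24/24 ≈ 40.00 kt.
40 kt ≥ 30 kt ⇒ rapid intensification.

40 kt, yes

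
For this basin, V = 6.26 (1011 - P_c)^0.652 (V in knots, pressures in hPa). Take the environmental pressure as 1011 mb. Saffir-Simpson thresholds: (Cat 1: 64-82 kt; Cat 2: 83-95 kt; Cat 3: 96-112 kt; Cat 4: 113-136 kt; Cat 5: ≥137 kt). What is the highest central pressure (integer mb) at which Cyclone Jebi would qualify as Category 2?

958 mb

Category 2 begins at V = 83 kt.
Required ΔP = (83/6.26)^(1/0.652) = 13.259^1.534 ≈ 52.68 mb.
P_c ≤ 1011 − 52.68 = 958.32, so the highest integer P_c is 958 mb.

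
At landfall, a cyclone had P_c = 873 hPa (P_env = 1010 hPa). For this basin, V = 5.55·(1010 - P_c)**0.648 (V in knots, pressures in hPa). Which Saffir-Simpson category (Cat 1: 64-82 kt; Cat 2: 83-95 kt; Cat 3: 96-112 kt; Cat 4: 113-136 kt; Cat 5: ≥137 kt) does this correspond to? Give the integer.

ΔP = 1010 − 873 = 137 hPa.
V ≈ 5.55 × 137^0.648 = 5.55 × 24.24 ≈ 135 kt.
135 kt falls in the Category 4 band.

4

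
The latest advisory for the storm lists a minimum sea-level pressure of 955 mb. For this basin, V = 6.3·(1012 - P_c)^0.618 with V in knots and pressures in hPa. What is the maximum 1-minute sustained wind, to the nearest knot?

ΔP = 1012 − 955 = 57 mb.
57^0.618 ≈ 12.166.
V ≈ 6.3 × 12.166 ≈ 76.6 kt.

77 kt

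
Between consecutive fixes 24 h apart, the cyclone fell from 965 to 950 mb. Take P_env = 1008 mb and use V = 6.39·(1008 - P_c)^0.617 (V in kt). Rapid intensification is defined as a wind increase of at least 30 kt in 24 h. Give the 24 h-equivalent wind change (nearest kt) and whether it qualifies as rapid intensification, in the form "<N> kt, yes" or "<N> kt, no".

13 kt, no

V₁: ΔP = 43, V ≈ 6.39 × 43^0.617 ≈ 65.07 kt.
V₂: ΔP = 58, V ≈ 6.39 × 58^0.617 ≈ 78.26 kt.
ΔV over 24 h = 13.19 kt → 24 h equivalent = 13.19 × 24/24 ≈ 13.19 kt.
13 kt < 30 kt ⇒ not rapid intensification.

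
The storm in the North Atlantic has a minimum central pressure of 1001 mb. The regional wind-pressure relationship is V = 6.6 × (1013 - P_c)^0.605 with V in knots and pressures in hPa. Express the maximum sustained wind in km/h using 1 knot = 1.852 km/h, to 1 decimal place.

ΔP = 1013 − 1001 = 12 mb.
V ≈ 6.6 × 12^0.605 = 6.6 × 4.497 ≈ 29.679 kt.
29.679 × 1.852 ≈ 54.97 km/h → 55.0 km/h.

55.0 km/h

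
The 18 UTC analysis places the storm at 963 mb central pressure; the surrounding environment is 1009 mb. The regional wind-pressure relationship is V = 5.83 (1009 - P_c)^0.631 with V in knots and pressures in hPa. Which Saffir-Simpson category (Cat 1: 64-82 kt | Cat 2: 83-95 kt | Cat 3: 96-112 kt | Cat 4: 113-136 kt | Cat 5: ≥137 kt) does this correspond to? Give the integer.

1

ΔP = 1009 − 963 = 46 mb.
V ≈ 5.83 × 46^0.631 = 5.83 × 11.20 ≈ 65 kt.
65 kt falls in the Category 1 band.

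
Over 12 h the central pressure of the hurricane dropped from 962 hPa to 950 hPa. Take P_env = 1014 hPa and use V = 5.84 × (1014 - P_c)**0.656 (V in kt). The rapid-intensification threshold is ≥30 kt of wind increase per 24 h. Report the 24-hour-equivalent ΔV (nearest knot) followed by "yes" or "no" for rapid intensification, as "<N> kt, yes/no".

V₁: ΔP = 52, V ≈ 5.84 × 52^0.656 ≈ 78.00 kt.
V₂: ΔP = 64, V ≈ 5.84 × 64^0.656 ≈ 89.39 kt.
ΔV over 12 h = 11.39 kt → 24 h equivalent = 11.39 × 24/12 ≈ 22.78 kt.
23 kt < 30 kt ⇒ not rapid intensification.

23 kt, no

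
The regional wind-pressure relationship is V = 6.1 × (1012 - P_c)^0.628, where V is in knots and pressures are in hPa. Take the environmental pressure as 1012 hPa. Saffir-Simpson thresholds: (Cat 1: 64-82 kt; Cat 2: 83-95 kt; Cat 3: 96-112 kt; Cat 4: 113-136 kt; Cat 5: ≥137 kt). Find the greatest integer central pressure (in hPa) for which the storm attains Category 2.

Category 2 begins at V = 83 kt.
Required ΔP = (83/6.1)^(1/0.628) = 13.607^1.592 ≈ 63.88 hPa.
P_c ≤ 1012 − 63.88 = 948.12, so the highest integer P_c is 948 hPa.

948 hPa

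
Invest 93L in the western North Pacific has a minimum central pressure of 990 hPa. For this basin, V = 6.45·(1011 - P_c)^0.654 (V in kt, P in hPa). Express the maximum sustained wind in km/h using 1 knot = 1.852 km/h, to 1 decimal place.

ΔP = 1011 − 990 = 21 hPa.
V ≈ 6.45 × 21^0.654 = 6.45 × 7.324 ≈ 47.238 kt.
47.238 × 1.852 ≈ 87.48 km/h → 87.5 km/h.

87.5 km/h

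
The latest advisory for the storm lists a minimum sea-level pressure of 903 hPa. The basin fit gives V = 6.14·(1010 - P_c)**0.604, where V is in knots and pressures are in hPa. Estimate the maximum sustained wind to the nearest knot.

103 kt

ΔP = 1010 − 903 = 107 hPa.
107^0.604 ≈ 16.817.
V ≈ 6.14 × 16.817 ≈ 103.3 kt.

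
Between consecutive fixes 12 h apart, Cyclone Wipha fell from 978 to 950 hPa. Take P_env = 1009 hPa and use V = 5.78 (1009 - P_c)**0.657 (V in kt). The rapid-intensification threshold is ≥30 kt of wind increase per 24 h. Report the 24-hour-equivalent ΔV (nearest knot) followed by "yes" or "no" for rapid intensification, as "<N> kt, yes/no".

58 kt, yes

V₁: ΔP = 31, V ≈ 5.78 × 31^0.657 ≈ 55.18 kt.
V₂: ΔP = 59, V ≈ 5.78 × 59^0.657 ≈ 84.21 kt.
ΔV over 12 h = 29.03 kt → 24 h equivalent = 29.03 × 24/12 ≈ 58.06 kt.
58 kt ≥ 30 kt ⇒ rapid intensification.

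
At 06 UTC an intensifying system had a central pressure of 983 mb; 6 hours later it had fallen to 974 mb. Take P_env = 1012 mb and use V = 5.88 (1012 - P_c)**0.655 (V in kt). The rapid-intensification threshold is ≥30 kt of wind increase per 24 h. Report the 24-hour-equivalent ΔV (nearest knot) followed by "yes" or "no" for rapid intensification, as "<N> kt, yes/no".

41 kt, yes

V₁: ΔP = 29, V ≈ 5.88 × 29^0.655 ≈ 53.36 kt.
V₂: ΔP = 38, V ≈ 5.88 × 38^0.655 ≈ 63.70 kt.
ΔV over 6 h = 10.34 kt → 24 h equivalent = 10.34 × 24/6 ≈ 41.36 kt.
41 kt ≥ 30 kt ⇒ rapid intensification.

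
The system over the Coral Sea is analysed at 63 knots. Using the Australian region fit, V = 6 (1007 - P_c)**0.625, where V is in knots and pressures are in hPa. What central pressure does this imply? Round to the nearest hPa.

ΔP = (V / 6)^(1/0.625) = (63/6)^1.600.
63/6 = 10.500; 10.500^1.600 ≈ 43.04 hPa.
P_c = 1007 − 43.04 = 963.96 ≈ 964 hPa.

964 hPa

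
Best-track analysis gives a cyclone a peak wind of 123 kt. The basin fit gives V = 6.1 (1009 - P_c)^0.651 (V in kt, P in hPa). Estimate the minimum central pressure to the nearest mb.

ΔP = (V / 6.1)^(1/0.651) = (123/6.1)^1.536.
123/6.1 = 20.164; 20.164^1.536 ≈ 100.92 mb.
P_c = 1009 − 100.92 = 908.08 ≈ 908 mb.

908 mb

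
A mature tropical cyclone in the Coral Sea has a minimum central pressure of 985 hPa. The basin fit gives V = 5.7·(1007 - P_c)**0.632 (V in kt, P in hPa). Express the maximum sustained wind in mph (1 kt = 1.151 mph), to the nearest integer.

46 mph

ΔP = 1007 − 985 = 22 hPa.
V ≈ 5.7 × 22^0.632 = 5.7 × 7.054 ≈ 40.206 kt.
40.206 × 1.151 ≈ 46.28 mph → 46 mph.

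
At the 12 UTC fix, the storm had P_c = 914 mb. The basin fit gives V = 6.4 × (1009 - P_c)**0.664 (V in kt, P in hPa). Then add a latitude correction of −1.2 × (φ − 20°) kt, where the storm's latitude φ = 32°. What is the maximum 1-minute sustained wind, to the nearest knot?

ΔP = 1009 − 914 = 95 mb.
95^0.664 ≈ 20.569.
V ≈ 6.4 × 20.569 ≈ 131.6 kt.
Latitude correction: −1.2 × (32 − 20) = -14.4 kt.
Corrected V ≈ 117.2 kt → 117 kt.

117 kt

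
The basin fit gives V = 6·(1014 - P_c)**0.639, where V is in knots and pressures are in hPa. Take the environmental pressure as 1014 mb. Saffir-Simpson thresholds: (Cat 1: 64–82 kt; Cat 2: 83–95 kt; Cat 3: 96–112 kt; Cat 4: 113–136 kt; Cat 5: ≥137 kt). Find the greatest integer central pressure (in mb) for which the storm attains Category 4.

Category 4 begins at V = 113 kt.
Required ΔP = (113/6)^(1/0.639) = 18.833^1.565 ≈ 98.90 mb.
P_c ≤ 1014 − 98.90 = 915.10, so the highest integer P_c is 915 mb.

915 mb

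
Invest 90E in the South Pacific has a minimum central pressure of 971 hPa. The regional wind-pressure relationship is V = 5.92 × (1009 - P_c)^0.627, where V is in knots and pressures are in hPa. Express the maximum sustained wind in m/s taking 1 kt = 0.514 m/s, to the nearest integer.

30 m/s

ΔP = 1009 − 971 = 38 hPa.
V ≈ 5.92 × 38^0.627 = 5.92 × 9.784 ≈ 57.922 kt.
57.922 × 0.514 ≈ 29.77 m/s → 30 m/s.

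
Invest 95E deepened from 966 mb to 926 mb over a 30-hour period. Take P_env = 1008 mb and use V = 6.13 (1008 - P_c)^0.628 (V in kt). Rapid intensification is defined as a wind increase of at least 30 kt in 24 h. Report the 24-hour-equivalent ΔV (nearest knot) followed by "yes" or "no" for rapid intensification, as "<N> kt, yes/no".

V₁: ΔP = 42, V ≈ 6.13 × 42^0.628 ≈ 64.10 kt.
V₂: ΔP = 82, V ≈ 6.13 × 82^0.628 ≈ 97.57 kt.
ΔV over 30 h = 33.47 kt → 24 h equivalent = 33.47 × 24/30 ≈ 26.78 kt.
27 kt < 30 kt ⇒ not rapid intensification.

27 kt, no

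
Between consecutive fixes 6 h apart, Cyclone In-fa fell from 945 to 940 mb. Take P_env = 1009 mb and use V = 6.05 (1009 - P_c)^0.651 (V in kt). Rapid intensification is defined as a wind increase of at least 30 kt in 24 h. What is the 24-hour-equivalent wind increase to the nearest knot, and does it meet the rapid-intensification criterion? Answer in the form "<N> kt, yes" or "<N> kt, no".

V₁: ΔP = 64, V ≈ 6.05 × 64^0.651 ≈ 90.69 kt.
V₂: ΔP = 69, V ≈ 6.05 × 69^0.651 ≈ 95.25 kt.
ΔV over 6 h = 4.56 kt → 24 h equivalent = 4.56 × 24/6 ≈ 18.24 kt.
18 kt < 30 kt ⇒ not rapid intensification.

18 kt, no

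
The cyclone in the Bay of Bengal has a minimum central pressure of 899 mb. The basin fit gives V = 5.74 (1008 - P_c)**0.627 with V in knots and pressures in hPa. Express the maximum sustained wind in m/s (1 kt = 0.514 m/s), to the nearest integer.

ΔP = 1008 − 899 = 109 mb.
V ≈ 5.74 × 109^0.627 = 5.74 × 18.944 ≈ 108.737 kt.
108.737 × 0.514 ≈ 55.89 m/s → 56 m/s.

56 m/s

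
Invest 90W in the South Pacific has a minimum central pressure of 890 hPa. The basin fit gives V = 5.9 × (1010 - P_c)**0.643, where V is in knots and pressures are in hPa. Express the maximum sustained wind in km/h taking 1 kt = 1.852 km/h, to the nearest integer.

ΔP = 1010 − 890 = 120 hPa.
V ≈ 5.9 × 120^0.643 = 5.9 × 21.723 ≈ 128.164 kt.
128.164 × 1.852 ≈ 237.36 km/h → 237 km/h.

237 km/h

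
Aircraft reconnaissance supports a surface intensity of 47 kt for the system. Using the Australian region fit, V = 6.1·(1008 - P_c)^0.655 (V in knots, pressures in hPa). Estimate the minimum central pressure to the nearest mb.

ΔP = (V / 6.1)^(1/0.655) = (47/6.1)^1.527.
47/6.1 = 7.705; 7.705^1.527 ≈ 22.59 mb.
P_c = 1008 − 22.59 = 985.41 ≈ 985 mb.

985 mb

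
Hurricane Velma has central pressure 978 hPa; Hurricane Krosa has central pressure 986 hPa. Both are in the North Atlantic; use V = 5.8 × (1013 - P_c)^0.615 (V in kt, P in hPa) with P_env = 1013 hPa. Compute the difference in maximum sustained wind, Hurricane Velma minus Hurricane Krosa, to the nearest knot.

Hurricane Velma: ΔP = 35; V ≈ 5.8 × 35^0.615 ≈ 51.65 kt.
Hurricane Krosa: ΔP = 27; V ≈ 5.8 × 27^0.615 ≈ 44.03 kt.
Difference ≈ 51.65 − 44.03 = 7.62 → 8 kt.

8 kt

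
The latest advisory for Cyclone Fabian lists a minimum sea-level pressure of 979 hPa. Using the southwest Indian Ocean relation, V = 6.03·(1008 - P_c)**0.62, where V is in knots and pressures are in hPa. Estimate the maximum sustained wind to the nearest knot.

ΔP = 1008 − 979 = 29 hPa.
29^0.62 ≈ 8.067.
V ≈ 6.03 × 8.067 ≈ 48.6 kt.

49 kt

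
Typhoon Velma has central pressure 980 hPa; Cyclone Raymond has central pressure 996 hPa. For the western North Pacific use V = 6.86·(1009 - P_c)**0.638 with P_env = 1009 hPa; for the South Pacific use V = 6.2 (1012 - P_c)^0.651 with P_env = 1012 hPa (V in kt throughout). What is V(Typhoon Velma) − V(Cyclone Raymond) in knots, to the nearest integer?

Typhoon Velma: ΔP = 29; V ≈ 6.86 × 29^0.638 ≈ 58.79 kt.
Cyclone Raymond: ΔP = 16; V ≈ 6.2 × 16^0.651 ≈ 37.69 kt.
Difference ≈ 58.79 − 37.69 = 21.10 → 21 kt.

21 kt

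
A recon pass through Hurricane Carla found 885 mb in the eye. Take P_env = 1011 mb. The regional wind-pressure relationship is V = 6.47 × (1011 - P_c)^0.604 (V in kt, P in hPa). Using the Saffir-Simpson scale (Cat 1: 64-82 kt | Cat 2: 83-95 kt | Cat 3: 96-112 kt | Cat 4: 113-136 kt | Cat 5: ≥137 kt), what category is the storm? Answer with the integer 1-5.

4

ΔP = 1011 − 885 = 126 mb.
V ≈ 6.47 × 126^0.604 = 6.47 × 18.56 ≈ 120 kt.
120 kt falls in the Category 4 band.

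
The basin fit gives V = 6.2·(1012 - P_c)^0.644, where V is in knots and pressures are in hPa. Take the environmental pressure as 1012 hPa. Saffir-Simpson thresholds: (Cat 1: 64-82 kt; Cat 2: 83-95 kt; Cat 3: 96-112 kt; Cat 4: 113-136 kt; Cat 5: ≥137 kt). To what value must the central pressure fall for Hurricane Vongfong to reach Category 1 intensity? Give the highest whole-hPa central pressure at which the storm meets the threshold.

974 hPa

Category 1 begins at V = 64 kt.
Required ΔP = (64/6.2)^(1/0.644) = 10.323^1.553 ≈ 37.52 hPa.
P_c ≤ 1012 − 37.52 = 974.48, so the highest integer P_c is 974 hPa.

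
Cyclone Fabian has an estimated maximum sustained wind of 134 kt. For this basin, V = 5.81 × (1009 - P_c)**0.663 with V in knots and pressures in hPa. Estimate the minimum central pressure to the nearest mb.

895 mb

ΔP = (V / 5.81)^(1/0.663) = (134/5.81)^1.508.
134/5.81 = 23.064; 23.064^1.508 ≈ 113.68 mb.
P_c = 1009 − 113.68 = 895.32 ≈ 895 mb.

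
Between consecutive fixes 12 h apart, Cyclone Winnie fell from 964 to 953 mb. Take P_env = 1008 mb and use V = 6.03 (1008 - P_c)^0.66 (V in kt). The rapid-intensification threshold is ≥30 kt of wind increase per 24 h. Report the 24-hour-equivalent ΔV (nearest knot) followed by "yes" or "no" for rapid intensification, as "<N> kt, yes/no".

23 kt, no

V₁: ΔP = 44, V ≈ 6.03 × 44^0.66 ≈ 73.28 kt.
V₂: ΔP = 55, V ≈ 6.03 × 55^0.66 ≈ 84.91 kt.
ΔV over 12 h = 11.63 kt → 24 h equivalent = 11.63 × 24/12 ≈ 23.26 kt.
23 kt < 30 kt ⇒ not rapid intensification.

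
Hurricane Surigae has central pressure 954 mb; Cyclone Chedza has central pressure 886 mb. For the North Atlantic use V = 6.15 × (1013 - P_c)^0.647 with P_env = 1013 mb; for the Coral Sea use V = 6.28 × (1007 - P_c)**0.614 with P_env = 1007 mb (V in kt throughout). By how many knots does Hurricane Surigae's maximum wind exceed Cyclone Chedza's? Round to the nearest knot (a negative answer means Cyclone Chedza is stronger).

-33 kt

Hurricane Surigae: ΔP = 59; V ≈ 6.15 × 59^0.647 ≈ 86.02 kt.
Cyclone Chedza: ΔP = 121; V ≈ 6.28 × 121^0.614 ≈ 119.34 kt.
Difference ≈ 86.02 − 119.34 = -33.32 → -33 kt.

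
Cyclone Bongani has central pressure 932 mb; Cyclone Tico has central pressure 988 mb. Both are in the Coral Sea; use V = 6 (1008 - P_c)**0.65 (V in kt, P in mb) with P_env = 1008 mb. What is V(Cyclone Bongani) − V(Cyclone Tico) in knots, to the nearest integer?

58 kt

Cyclone Bongani: ΔP = 76; V ≈ 6 × 76^0.65 ≈ 100.16 kt.
Cyclone Tico: ΔP = 20; V ≈ 6 × 20^0.65 ≈ 42.06 kt.
Difference ≈ 100.16 − 42.06 = 58.10 → 58 kt.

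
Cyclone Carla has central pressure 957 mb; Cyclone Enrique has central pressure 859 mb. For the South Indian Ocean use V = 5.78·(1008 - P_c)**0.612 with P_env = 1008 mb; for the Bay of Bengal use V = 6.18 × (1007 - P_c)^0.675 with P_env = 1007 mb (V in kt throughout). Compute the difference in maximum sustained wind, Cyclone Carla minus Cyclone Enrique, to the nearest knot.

Cyclone Carla: ΔP = 51; V ≈ 5.78 × 51^0.612 ≈ 64.12 kt.
Cyclone Enrique: ΔP = 148; V ≈ 6.18 × 148^0.675 ≈ 180.27 kt.
Difference ≈ 64.12 − 180.27 = -116.15 → -116 kt.

-116 kt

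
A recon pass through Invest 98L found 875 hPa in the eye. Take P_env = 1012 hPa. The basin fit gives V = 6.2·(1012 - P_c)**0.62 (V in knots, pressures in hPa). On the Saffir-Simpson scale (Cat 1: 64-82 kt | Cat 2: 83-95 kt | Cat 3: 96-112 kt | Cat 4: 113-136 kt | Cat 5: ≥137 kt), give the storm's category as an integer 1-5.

4

ΔP = 1012 − 875 = 137 hPa.
V ≈ 6.2 × 137^0.62 = 6.2 × 21.12 ≈ 131 kt.
131 kt falls in the Category 4 band.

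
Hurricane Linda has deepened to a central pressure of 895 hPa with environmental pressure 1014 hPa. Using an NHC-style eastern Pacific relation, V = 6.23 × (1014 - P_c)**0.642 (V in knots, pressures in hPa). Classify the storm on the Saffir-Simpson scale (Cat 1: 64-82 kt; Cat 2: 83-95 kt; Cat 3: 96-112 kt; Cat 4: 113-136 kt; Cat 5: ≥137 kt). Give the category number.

4

ΔP = 1014 − 895 = 119 hPa.
V ≈ 6.23 × 119^0.642 = 6.23 × 21.50 ≈ 134 kt.
134 kt falls in the Category 4 band.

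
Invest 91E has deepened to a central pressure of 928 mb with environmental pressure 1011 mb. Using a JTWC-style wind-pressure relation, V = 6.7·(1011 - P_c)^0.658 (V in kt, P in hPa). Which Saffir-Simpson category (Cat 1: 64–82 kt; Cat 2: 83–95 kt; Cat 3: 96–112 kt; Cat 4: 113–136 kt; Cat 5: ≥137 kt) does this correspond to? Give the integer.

4

ΔP = 1011 − 928 = 83 mb.
V ≈ 6.7 × 83^0.658 = 6.7 × 18.31 ≈ 123 kt.
123 kt falls in the Category 4 band.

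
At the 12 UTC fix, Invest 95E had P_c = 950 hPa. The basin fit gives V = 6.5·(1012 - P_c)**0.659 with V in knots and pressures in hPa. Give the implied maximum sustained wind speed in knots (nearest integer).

99 kt

ΔP = 1012 − 950 = 62 hPa.
62^0.659 ≈ 15.177.
V ≈ 6.5 × 15.177 ≈ 98.7 kt.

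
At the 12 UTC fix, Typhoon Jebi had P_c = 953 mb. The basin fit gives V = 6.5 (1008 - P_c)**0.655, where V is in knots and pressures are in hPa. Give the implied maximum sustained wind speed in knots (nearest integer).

90 kt

ΔP = 1008 − 953 = 55 mb.
55^0.655 ≈ 13.802.
V ≈ 6.5 × 13.802 ≈ 89.7 kt.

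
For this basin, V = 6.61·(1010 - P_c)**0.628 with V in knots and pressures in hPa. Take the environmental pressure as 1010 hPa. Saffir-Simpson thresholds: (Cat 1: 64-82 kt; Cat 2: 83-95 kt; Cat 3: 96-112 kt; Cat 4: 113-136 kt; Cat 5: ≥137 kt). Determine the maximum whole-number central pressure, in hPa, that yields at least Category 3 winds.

Category 3 begins at V = 96 kt.
Required ΔP = (96/6.61)^(1/0.628) = 14.523^1.592 ≈ 70.86 hPa.
P_c ≤ 1010 − 70.86 = 939.14, so the highest integer P_c is 939 hPa.

939 hPa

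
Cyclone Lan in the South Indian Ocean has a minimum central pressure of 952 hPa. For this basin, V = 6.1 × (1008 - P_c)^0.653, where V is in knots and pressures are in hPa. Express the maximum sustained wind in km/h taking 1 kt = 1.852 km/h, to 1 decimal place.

ΔP = 1008 − 952 = 56 hPa.
V ≈ 6.1 × 56^0.653 = 6.1 × 13.854 ≈ 84.508 kt.
84.508 × 1.852 ≈ 156.51 km/h → 156.5 km/h.

156.5 km/h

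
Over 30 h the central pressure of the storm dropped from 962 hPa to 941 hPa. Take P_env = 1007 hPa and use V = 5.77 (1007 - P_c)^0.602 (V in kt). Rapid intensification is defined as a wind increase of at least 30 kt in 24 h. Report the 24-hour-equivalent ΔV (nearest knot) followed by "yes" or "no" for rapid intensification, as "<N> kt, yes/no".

12 kt, no

V₁: ΔP = 45, V ≈ 5.77 × 45^0.602 ≈ 57.07 kt.
V₂: ΔP = 66, V ≈ 5.77 × 66^0.602 ≈ 71.87 kt.
ΔV over 30 h = 14.80 kt → 24 h equivalent = 14.80 × 24/30 ≈ 11.84 kt.
12 kt < 30 kt ⇒ not rapid intensification.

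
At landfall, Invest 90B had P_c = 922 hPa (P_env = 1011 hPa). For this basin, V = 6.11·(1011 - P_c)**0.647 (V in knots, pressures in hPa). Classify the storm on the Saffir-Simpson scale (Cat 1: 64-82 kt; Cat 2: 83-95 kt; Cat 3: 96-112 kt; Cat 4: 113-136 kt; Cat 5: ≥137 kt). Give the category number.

ΔP = 1011 − 922 = 89 hPa.
V ≈ 6.11 × 89^0.647 = 6.11 × 18.25 ≈ 112 kt.
112 kt falls in the Category 3 band.

3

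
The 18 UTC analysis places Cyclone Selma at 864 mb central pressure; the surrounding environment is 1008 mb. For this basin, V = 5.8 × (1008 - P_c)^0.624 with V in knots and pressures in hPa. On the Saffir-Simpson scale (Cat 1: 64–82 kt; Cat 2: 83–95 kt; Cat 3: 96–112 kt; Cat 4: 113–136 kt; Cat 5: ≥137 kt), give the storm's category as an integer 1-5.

ΔP = 1008 − 864 = 144 mb.
V ≈ 5.8 × 144^0.624 = 5.8 × 22.22 ≈ 129 kt.
129 kt falls in the Category 4 band.

4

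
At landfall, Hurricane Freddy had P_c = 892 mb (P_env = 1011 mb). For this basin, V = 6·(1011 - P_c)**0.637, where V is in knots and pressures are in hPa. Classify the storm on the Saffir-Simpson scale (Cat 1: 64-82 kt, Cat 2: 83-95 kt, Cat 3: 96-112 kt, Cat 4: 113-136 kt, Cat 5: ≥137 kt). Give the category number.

4

ΔP = 1011 − 892 = 119 mb.
V ≈ 6 × 119^0.637 = 6 × 21.00 ≈ 126 kt.
126 kt falls in the Category 4 band.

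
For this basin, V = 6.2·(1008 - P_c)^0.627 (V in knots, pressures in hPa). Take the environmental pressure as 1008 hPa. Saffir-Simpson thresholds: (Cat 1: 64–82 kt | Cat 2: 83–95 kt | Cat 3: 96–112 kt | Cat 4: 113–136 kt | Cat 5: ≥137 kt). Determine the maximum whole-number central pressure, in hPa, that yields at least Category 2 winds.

Category 2 begins at V = 83 kt.
Required ΔP = (83/6.2)^(1/0.627) = 13.387^1.595 ≈ 62.65 hPa.
P_c ≤ 1008 − 62.65 = 945.35, so the highest integer P_c is 945 hPa.

945 hPa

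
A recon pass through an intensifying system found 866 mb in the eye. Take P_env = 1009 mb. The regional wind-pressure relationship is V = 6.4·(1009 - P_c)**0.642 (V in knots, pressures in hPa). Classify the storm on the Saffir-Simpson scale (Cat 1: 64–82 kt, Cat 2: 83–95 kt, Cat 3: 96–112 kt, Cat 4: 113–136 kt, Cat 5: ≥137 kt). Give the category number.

5

ΔP = 1009 − 866 = 143 mb.
V ≈ 6.4 × 143^0.642 = 6.4 × 24.20 ≈ 155 kt.
155 kt falls in the Category 5 band.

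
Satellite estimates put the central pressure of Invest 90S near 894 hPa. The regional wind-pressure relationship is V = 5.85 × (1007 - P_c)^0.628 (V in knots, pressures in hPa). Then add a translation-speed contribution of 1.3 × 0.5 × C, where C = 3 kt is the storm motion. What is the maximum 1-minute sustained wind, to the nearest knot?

116 kt

ΔP = 1007 − 894 = 113 hPa.
113^0.628 ≈ 19.469.
V ≈ 5.85 × 19.469 ≈ 113.9 kt.
Translation term: 1.3 × 0.5 × 3 = 1.95 kt.
Corrected V ≈ 115.85 kt → 116 kt.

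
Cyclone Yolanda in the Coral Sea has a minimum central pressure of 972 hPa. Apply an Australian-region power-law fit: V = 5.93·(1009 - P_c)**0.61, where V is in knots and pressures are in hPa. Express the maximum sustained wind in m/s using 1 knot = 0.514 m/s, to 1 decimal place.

ΔP = 1009 − 972 = 37 hPa.
V ≈ 5.93 × 37^0.61 = 5.93 × 9.049 ≈ 53.661 kt.
53.661 × 0.514 ≈ 27.58 m/s → 27.6 m/s.

27.6 m/s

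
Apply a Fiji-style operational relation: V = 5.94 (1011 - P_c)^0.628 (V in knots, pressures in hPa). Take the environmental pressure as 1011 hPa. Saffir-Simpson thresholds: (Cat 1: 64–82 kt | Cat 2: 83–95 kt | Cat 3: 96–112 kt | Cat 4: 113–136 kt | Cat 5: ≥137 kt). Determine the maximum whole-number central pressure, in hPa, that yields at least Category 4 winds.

Category 4 begins at V = 113 kt.
Required ΔP = (113/5.94)^(1/0.628) = 19.024^1.592 ≈ 108.92 hPa.
P_c ≤ 1011 − 108.92 = 902.08, so the highest integer P_c is 902 hPa.

902 hPa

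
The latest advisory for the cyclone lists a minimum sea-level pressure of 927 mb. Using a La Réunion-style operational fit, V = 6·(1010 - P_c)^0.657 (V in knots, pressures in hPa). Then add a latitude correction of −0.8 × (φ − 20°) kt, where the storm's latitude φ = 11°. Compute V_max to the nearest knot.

117 kt

ΔP = 1010 − 927 = 83 mb.
83^0.657 ≈ 18.232.
V ≈ 6 × 18.232 ≈ 109.4 kt.
Latitude correction: −0.8 × (11 − 20) = 7.2 kt.
Corrected V ≈ 116.6 kt → 117 kt.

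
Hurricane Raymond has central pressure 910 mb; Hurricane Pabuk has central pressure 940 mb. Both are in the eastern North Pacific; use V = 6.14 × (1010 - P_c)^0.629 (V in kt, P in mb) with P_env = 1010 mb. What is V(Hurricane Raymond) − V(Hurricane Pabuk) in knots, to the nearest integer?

22 kt

Hurricane Raymond: ΔP = 100; V ≈ 6.14 × 100^0.629 ≈ 111.22 kt.
Hurricane Pabuk: ΔP = 70; V ≈ 6.14 × 70^0.629 ≈ 88.87 kt.
Difference ≈ 111.22 − 88.87 = 22.35 → 22 kt.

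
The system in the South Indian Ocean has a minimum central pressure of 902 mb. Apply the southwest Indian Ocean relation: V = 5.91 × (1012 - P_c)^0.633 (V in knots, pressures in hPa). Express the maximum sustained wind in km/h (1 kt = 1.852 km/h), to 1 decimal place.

ΔP = 1012 − 902 = 110 mb.
V ≈ 5.91 × 110^0.633 = 5.91 × 19.598 ≈ 115.821 kt.
115.821 × 1.852 ≈ 214.50 km/h → 214.5 km/h.

214.5 km/h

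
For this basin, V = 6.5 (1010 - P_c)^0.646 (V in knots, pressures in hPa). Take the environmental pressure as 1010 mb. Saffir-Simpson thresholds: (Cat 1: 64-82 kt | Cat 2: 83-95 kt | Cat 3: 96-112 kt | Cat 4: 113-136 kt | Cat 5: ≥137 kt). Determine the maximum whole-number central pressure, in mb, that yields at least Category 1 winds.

Category 1 begins at V = 64 kt.
Required ΔP = (64/6.5)^(1/0.646) = 9.846^1.548 ≈ 34.48 mb.
P_c ≤ 1010 − 34.48 = 975.52, so the highest integer P_c is 975 mb.

975 mb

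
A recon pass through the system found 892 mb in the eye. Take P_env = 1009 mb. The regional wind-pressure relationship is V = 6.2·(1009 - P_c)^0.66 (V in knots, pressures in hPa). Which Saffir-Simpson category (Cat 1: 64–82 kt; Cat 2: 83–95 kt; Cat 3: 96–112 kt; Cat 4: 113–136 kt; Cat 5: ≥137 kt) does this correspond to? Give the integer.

5

ΔP = 1009 − 892 = 117 mb.
V ≈ 6.2 × 117^0.66 = 6.2 × 23.17 ≈ 144 kt.
144 kt falls in the Category 5 band.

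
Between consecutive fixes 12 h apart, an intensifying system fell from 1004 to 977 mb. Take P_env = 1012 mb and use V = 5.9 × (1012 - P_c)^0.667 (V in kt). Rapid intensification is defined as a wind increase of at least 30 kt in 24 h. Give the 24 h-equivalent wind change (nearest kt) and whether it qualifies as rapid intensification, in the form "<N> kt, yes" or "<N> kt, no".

79 kt, yes

V₁: ΔP = 8, V ≈ 5.9 × 8^0.667 ≈ 23.62 kt.
V₂: ΔP = 35, V ≈ 5.9 × 35^0.667 ≈ 63.20 kt.
ΔV over 12 h = 39.58 kt → 24 h equivalent = 39.58 × 24/12 ≈ 79.16 kt.
79 kt ≥ 30 kt ⇒ rapid intensification.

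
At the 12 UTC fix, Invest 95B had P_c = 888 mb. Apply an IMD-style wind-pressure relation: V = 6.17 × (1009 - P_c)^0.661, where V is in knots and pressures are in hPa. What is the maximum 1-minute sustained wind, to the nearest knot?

ΔP = 1009 − 888 = 121 mb.
121^0.661 ≈ 23.808.
V ≈ 6.17 × 23.808 ≈ 146.9 kt.

147 kt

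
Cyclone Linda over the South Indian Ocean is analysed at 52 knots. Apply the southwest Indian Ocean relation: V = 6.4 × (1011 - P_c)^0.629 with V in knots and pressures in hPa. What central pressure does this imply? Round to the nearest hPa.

983 hPa

ΔP = (V / 6.4)^(1/0.629) = (52/6.4)^1.590.
52/6.4 = 8.125; 8.125^1.590 ≈ 27.96 hPa.
P_c = 1011 − 27.96 = 983.04 ≈ 983 hPa.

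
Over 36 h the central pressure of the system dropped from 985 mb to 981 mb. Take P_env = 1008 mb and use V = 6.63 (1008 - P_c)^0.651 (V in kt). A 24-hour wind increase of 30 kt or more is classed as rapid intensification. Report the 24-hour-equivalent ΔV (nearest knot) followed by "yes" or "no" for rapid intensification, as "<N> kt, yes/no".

V₁: ΔP = 23, V ≈ 6.63 × 23^0.651 ≈ 51.05 kt.
V₂: ΔP = 27, V ≈ 6.63 × 27^0.651 ≈ 56.67 kt.
ΔV over 36 h = 5.62 kt → 24 h equivalent = 5.62 × 24/36 ≈ 3.75 kt.
4 kt < 30 kt ⇒ not rapid intensification.

4 kt, no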